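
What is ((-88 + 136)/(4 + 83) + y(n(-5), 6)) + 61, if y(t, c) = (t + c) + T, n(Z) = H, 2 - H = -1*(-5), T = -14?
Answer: 1466/29 ≈ 50.552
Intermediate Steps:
H = -3 (H = 2 - (-1)*(-5) = 2 - 1*5 = 2 - 5 = -3)
n(Z) = -3
y(t, c) = -14 + c + t (y(t, c) = (t + c) - 14 = (c + t) - 14 = -14 + c + t)
((-88 + 136)/(4 + 83) + y(n(-5), 6)) + 61 = ((-88 + 136)/(4 + 83) + (-14 + 6 - 3)) + 61 = (48/87 - 11) + 61 = (48*(1/87) - 11) + 61 = (16/29 - 11) + 61 = -303/29 + 61 = 1466/29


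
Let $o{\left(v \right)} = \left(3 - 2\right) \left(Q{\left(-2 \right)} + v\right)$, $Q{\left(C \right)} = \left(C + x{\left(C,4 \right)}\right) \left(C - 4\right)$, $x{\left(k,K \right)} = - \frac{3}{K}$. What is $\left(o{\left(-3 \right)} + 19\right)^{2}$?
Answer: $\frac{4225}{4} \approx 1056.3$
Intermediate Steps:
$Q{\left(C \right)} = \left(-4 + C\right) \left(- \frac{3}{4} + C\right)$ ($Q{\left(C \right)} = \left(C - \frac{3}{4}\right) \left(C - 4\right) = \left(C - \frac{3}{4}\right) \left(-4 + C\right) = \left(- \frac{3}{4} + C\right) \left(-4 + C\right) = \left(-4 + C\right) \left(- \frac{3}{4} + C\right)$)
$o{\left(v \right)} = \frac{33}{2} + v$ ($o{\left(v \right)} = \left(3 - 2\right) \left(\left(3 + \left(-2\right)^{2} - - \frac{19}{2}\right) + v\right) = 1 \left(\left(3 + 4 + \frac{19}{2}\right) + v\right) = 1 \left(\frac{33}{2} + v\right) = \frac{33}{2} + v$)
$\left(o{\left(-3 \right)} + 19\right)^{2} = \left(\left(\frac{33}{2} - 3\right) + 19\right)^{2} = \left(\frac{27}{2} + 19\right)^{2} = \left(\frac{65}{2}\right)^{2} = \frac{4225}{4}$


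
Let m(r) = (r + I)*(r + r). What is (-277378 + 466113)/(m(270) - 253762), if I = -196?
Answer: -188735/213802 ≈ -0.88276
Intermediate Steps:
m(r) = 2*r*(-196 + r) (m(r) = (r - 196)*(r + r) = (-196 + r)*(2*r) = 2*r*(-196 + r))
(-277378 + 466113)/(m(270) - 253762) = (-277378 + 466113)/(2*270*(-196 + 270) - 253762) = 188735/(2*270*74 - 253762) = 188735/(39960 - 253762) = 188735/(-213802) = 188735*(-1/213802) = -188735/213802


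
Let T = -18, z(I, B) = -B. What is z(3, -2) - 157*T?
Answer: 2828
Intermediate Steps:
z(3, -2) - 157*T = -1*(-2) - 157*(-18) = 2 + 2826 = 2828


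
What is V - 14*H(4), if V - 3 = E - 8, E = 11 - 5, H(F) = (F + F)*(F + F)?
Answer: -895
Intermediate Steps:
H(F) = 4*F² (H(F) = (2*F)*(2*F) = 4*F²)
E = 6
V = 1 (V = 3 + (6 - 8) = 3 - 2 = 1)
V - 14*H(4) = 1 - 56*4² = 1 - 56*16 = 1 - 14*64 = 1 - 896 = -895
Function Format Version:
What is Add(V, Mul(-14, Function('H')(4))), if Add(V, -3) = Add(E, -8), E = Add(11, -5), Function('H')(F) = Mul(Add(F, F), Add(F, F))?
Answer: -895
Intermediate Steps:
Function('H')(F) = Mul(4, Pow(F, 2)) (Function('H')(F) = Mul(Mul(2, F), Mul(2, F)) = Mul(4, Pow(F, 2)))
E = 6
V = 1 (V = Add(3, Add(6, -8)) = Add(3, -2) = 1)
Add(V, Mul(-14, Function('H')(4))) = Add(1, Mul(-14, Mul(4, Pow(4, 2)))) = Add(1, Mul(-14, Mul(4, 16))) = Add(1, Mul(-14, 64)) = Add(1, -896) = -895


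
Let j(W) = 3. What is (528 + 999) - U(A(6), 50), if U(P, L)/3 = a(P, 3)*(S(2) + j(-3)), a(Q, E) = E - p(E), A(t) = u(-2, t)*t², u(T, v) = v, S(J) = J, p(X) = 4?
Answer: 1542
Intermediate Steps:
A(t) = t³ (A(t) = t*t² = t³)
a(Q, E) = -4 + E (a(Q, E) = E - 1*4 = E - 4 = -4 + E)
U(P, L) = -15 (U(P, L) = 3*((-4 + 3)*(2 + 3)) = 3*(-1*5) = 3*(-5) = -15)
(528 + 999) - U(A(6), 50) = (528 + 999) - 1*(-15) = 1527 + 15 = 1542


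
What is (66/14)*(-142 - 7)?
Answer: -4917/7 ≈ -702.43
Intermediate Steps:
(66/14)*(-142 - 7) = (66*(1/14))*(-149) = (33/7)*(-149) = -4917/7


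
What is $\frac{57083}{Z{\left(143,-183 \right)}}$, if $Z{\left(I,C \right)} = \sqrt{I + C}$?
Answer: $- \frac{57083 i \sqrt{10}}{20} \approx - 9025.6 i$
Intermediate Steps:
$Z{\left(I,C \right)} = \sqrt{C + I}$
$\frac{57083}{Z{\left(143,-183 \right)}} = \frac{57083}{\sqrt{-183 + 143}} = \frac{57083}{\sqrt{-40}} = \frac{57083}{2 i \sqrt{10}} = 57083 \left(- \frac{i \sqrt{10}}{20}\right) = - \frac{57083 i \sqrt{10}}{20}$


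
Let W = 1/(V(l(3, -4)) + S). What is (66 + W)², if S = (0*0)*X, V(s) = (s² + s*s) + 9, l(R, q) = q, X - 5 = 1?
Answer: 7327849/1681 ≈ 4359.2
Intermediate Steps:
X = 6 (X = 5 + 1 = 6)
V(s) = 9 + 2*s² (V(s) = (s² + s²) + 9 = 2*s² + 9 = 9 + 2*s²)
S = 0 (S = (0*0)*6 = 0*6 = 0)
W = 1/41 (W = 1/((9 + 2*(-4)²) + 0) = 1/((9 + 2*16) + 0) = 1/((9 + 32) + 0) = 1/(41 + 0) = 1/41 ≈ 0.024390)
(66 + W)² = (66 + 1/41)² = (2707/41)² = 7327849/1681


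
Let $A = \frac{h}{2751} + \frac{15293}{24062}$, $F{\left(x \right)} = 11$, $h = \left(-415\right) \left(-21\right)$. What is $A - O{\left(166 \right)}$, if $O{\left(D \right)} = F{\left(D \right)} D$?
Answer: $- \frac{5743785659}{3152122} \approx -1822.2$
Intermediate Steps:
$h = 8715$
$O{\left(D \right)} = 11 D$
$A = \frac{11989113}{3152122}$ ($A = \frac{8715}{2751} + \frac{15293}{24062} = 8715 \cdot \frac{1}{2751} + 15293 \cdot \frac{1}{24062} = \frac{415}{131} + \frac{15293}{24062} = \frac{11989113}{3152122} \approx 3.8035$)
$A - O{\left(166 \right)} = \frac{11989113}{3152122} - 11 \cdot 166 = \frac{11989113}{3152122} - 1826 = - \frac{5743785659}{3152122}$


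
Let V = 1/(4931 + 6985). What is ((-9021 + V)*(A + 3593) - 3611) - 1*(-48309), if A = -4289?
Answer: 6279050744/993 ≈ 6.3233e+6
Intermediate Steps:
V = 1/11916 ≈ 8.3921e-5
((-9021 + V)*(A + 3593) - 3611) - 1*(-48309) = ((-9021 + 1/11916)*(-4289 + 3593) - 3611) - 1*(-48309) = (-107494235/11916*(-696) - 3611) + 48309 = (6234665630/993 - 3611) + 48309 = 6231079907/993 + 48309 = 6279050744/993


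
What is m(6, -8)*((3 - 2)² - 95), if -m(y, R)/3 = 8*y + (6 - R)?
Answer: 17484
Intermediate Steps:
m(y, R) = -18 - 24*y + 3*R (m(y, R) = -3*(8*y + (6 - R)) = -3*(6 - R + 8*y) = -18 - 24*y + 3*R)
m(6, -8)*((3 - 2)² - 95) = (-18 - 24*6 + 3*(-8))*((3 - 2)² - 95) = (-18 - 144 - 24)*(1² - 95) = -186*(1 - 95) = -186*(-94) = 17484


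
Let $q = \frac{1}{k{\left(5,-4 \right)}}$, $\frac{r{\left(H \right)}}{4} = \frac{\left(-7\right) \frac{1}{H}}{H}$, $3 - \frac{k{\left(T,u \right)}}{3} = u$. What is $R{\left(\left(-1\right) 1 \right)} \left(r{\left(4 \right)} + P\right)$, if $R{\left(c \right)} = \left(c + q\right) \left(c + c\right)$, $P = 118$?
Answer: $\frac{1550}{7} \approx 221.43$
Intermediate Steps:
$k{\left(T,u \right)} = 9 - 3 u$
$r{\left(H \right)} = - \frac{28}{H^{2}}$ ($r{\left(H \right)} = 4 \frac{\left(-7\right) \frac{1}{H}}{H} = 4 \left(- \frac{7}{H^{2}}\right) = - \frac{28}{H^{2}}$)
$q = \frac{1}{21}$ ($q = \frac{1}{9 - -12} = \frac{1}{9 + 12} = \frac{1}{21} \approx 0.047619$)
$R{\left(c \right)} = 2 c \left(\frac{1}{21} + c\right)$ ($R{\left(c \right)} = \left(c + \frac{1}{21}\right) \left(c + c\right) = \left(\frac{1}{21} + c\right) 2 c = 2 c \left(\frac{1}{21} + c\right)$)
$R{\left(\left(-1\right) 1 \right)} \left(r{\left(4 \right)} + P\right) = \frac{2 \left(\left(-1\right) 1\right) \left(1 + 21 \left(\left(-1\right) 1\right)\right)}{21} \left(- \frac{28}{16} + 118\right) = \frac{2}{21} \left(-1\right) \left(1 + 21 \left(-1\right)\right) \left(\left(-28\right) \frac{1}{16} + 118\right) = \frac{2}{21} \left(-1\right) \left(1 - 21\right) \left(- \frac{7}{4} + 118\right) = \frac{2}{21} \left(-1\right) \left(-20\right) \frac{465}{4} = \frac{40}{21} \cdot \frac{465}{4} = \frac{1550}{7}$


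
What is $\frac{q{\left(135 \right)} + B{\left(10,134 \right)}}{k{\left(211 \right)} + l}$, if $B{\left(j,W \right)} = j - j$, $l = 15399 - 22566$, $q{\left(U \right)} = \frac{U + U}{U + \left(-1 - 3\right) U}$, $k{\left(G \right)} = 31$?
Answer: $\frac{1}{10704} \approx 9.3423 \cdot 10^{-5}$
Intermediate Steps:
$q{\left(U \right)} = - \frac{2}{3}$ ($q{\left(U \right)} = \frac{2 U}{U - 4 U} = \frac{2 U}{\left(-3\right) U} = 2 U \left(- \frac{1}{3 U}\right) = - \frac{2}{3}$)
$l = -7167$ ($l = 15399 - 22566 = -7167$)
$B{\left(j,W \right)} = 0$
$\frac{q{\left(135 \right)} + B{\left(10,134 \right)}}{k{\left(211 \right)} + l} = \frac{- \frac{2}{3} + 0}{31 - 7167} = - \frac{2}{3 \left(-7136\right)} = \left(- \frac{2}{3}\right) \left(- \frac{1}{7136}\right) = \frac{1}{10704}$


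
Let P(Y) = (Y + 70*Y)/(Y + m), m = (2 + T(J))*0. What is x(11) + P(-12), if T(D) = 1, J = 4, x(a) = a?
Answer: 82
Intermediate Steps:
m = 0 (m = (2 + 1)*0 = 3*0 = 0)
P(Y) = 71 (P(Y) = (Y + 70*Y)/(Y + 0) = (71*Y)/Y = 71)
x(11) + P(-12) = 11 + 71 = 82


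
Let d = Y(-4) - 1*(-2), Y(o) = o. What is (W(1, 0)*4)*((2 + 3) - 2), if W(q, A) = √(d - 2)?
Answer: 24*I ≈ 24.0*I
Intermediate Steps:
d = -2 (d = -4 - 1*(-2) = -4 + 2 = -2)
W(q, A) = 2*I (W(q, A) = √(-2 - 2) = √(-4) = 2*I)
(W(1, 0)*4)*((2 + 3) - 2) = ((2*I)*4)*((2 + 3) - 2) = (8*I)*(5 - 2) = (8*I)*3 = 24*I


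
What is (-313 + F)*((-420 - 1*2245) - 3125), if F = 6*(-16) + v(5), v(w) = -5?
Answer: 2397060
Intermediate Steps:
F = -101 (F = 6*(-16) - 5 = -96 - 5 = -101)
(-313 + F)*((-420 - 1*2245) - 3125) = (-313 - 101)*((-420 - 1*2245) - 3125) = -414*((-420 - 2245) - 3125) = -414*(-2665 - 3125) = -414*(-5790) = 2397060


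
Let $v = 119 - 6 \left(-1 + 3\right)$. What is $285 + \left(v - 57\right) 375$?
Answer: $19035$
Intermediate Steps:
$v = 107$ ($v = 119 - 6 \cdot 2 = 119 - 12 = 107$)
$285 + \left(v - 57\right) 375 = 285 + \left(107 - 57\right) 375 = 285 + 50 \cdot 375 = 285 + 18750 = 19035$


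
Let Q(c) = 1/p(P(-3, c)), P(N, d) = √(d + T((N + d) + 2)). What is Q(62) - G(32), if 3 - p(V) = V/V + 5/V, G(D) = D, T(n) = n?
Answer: -14698/467 + 5*√123/467 ≈ -31.354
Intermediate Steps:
P(N, d) = √(2 + N + 2*d) (P(N, d) = √(d + ((N + d) + 2)) = √(d + (2 + N + d)) = √(2 + N + 2*d))
p(V) = 2 - 5/V (p(V) = 3 - (V/V + 5/V) = 3 - (1 + 5/V) = 3 + (-1 - 5/V) = 2 - 5/V)
Q(c) = 1/(2 - 5/√(-1 + 2*c)) (Q(c) = 1/(2 - 5/√(2 - 3 + 2*c)) = 1/(2 - 5/√(-1 + 2*c)))
Q(62) - G(32) = √(-1 + 2*62)/(-5 + 2*√(-1 + 2*62)) - 1*32 = √(-1 + 124)/(-5 + 2*√(-1 + 124)) - 32 = √123/(-5 + 2*√123) - 32 = -32 + √123/(-5 + 2*√123)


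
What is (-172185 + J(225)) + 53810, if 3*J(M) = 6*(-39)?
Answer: -118453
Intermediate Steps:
J(M) = -78 (J(M) = (6*(-39))/3 = (⅓)*(-234) = -78)
(-172185 + J(225)) + 53810 = (-172185 - 78) + 53810 = -172263 + 53810 = -118453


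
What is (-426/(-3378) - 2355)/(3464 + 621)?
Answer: -1325794/2299855 ≈ -0.57647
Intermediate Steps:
(-426/(-3378) - 2355)/(3464 + 621) = (-426*(-1/3378) - 2355)/4085 = (71/563 - 2355)*(1/4085) = -1325794/563*1/4085 = -1325794/2299855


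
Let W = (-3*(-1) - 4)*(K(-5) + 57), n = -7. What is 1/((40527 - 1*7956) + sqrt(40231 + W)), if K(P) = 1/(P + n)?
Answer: 390852/12729958403 - 2*sqrt(1446267)/12729958403 ≈ 3.0514e-5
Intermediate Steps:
K(P) = 1/(-7 + P) (K(P) = 1/(P - 7) = 1/(-7 + P))
W = -683/12 (W = (-3*(-1) - 4)*(1/(-7 - 5) + 57) = (3 - 4)*(1/(-12) + 57) = -(-1/12 + 57) = -1*683/12 = -683/12 ≈ -56.917)
1/((40527 - 1*7956) + sqrt(40231 + W)) = 1/((40527 - 1*7956) + sqrt(40231 - 683/12)) = 1/((40527 - 7956) + sqrt(482089/12)) = 1/(32571 + sqrt(1446267)/6)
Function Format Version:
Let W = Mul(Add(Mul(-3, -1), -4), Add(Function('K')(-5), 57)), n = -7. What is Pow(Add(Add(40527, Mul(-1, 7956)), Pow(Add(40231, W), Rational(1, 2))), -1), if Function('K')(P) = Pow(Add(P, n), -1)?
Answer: Add(Rational(390852, 12729958403), Mul(Rational(-2, 12729958403), Pow(1446267, Rational(1, 2)))) ≈ 3.0514e-5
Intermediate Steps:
Function('K')(P) = Pow(Add(-7, P), -1) (Function('K')(P) = Pow(Add(P, -7), -1) = Pow(Add(-7, P), -1))
W = Rational(-683, 12) (W = Mul(Add(Mul(-3, -1), -4), Add(Pow(Add(-7, -5), -1), 57)) = Mul(Add(3, -4), Add(Pow(-12, -1), 57)) = Mul(-1, Add(Rational(-1, 12), 57)) = Mul(-1, Rational(683, 12)) = Rational(-683, 12) ≈ -56.917)
Pow(Add(Add(40527, Mul(-1, 7956)), Pow(Add(40231, W), Rational(1, 2))), -1) = Pow(Add(Add(40527, Mul(-1, 7956)), Pow(Add(40231, Rational(-683, 12)), Rational(1, 2))), -1) = Pow(Add(Add(40527, -7956), Pow(Rational(482089, 12), Rational(1, 2))), -1) = Pow(Add(32571, Mul(Rational(1, 6), Pow(1446267, Rational(1, 2)))), -1)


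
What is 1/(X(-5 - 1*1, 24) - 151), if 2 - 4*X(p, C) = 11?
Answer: -4/613 ≈ -0.0065253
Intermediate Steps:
X(p, C) = -9/4 (X(p, C) = 1/2 - 1/4*11 = 1/2 - 11/4 = -9/4)
1/(X(-5 - 1*1, 24) - 151) = 1/(-9/4 - 151) = 1/(-613/4) = -4/613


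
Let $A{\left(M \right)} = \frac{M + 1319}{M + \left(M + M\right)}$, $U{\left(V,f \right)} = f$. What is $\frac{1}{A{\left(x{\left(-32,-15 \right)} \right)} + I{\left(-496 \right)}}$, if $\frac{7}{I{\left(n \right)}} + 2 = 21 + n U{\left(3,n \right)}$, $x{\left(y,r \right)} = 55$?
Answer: $\frac{2706385}{22536883} \approx 0.12009$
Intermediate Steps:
$I{\left(n \right)} = \frac{7}{19 + n^{2}}$ ($I{\left(n \right)} = \frac{7}{-2 + \left(21 + n n\right)} = \frac{7}{-2 + \left(21 + n^{2}\right)} = \frac{7}{19 + n^{2}}$)
$A{\left(M \right)} = \frac{1319 + M}{3 M}$ ($A{\left(M \right)} = \frac{1319 + M}{M + 2 M} = \frac{1319 + M}{3 M}$)
$\frac{1}{A{\left(x{\left(-32,-15 \right)} \right)} + I{\left(-496 \right)}} = \frac{1}{\frac{1319 + 55}{3 \cdot 55} + \frac{7}{19 + \left(-496\right)^{2}}} = \frac{1}{\frac{1}{3} \cdot \frac{1}{55} \cdot 1374 + \frac{7}{19 + 246016}} = \frac{1}{\frac{458}{55} + \frac{7}{246035}} = \frac{1}{\frac{22536883}{2706385}} = \frac{2706385}{22536883}$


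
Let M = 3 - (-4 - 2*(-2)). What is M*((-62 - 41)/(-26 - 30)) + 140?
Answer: 8149/56 ≈ 145.52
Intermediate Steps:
M = 3 (M = 3 - (-4 + 4) = 3 - 1*0 = 3 + 0 = 3)
M*((-62 - 41)/(-26 - 30)) + 140 = 3*((-62 - 41)/(-26 - 30)) + 140 = 3*(-103/(-56)) + 140 = 3*(-103*(-1/56)) + 140 = 3*(103/56) + 140 = 309/56 + 140 = 8149/56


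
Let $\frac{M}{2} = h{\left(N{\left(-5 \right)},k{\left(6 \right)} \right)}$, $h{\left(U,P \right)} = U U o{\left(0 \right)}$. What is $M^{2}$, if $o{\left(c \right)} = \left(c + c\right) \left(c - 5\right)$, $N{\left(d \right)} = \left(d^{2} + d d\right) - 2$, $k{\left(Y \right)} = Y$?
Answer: $0$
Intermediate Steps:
$N{\left(d \right)} = -2 + 2 d^{2}$ ($N{\left(d \right)} = \left(d^{2} + d^{2}\right) - 2 = 2 d^{2} - 2 = -2 + 2 d^{2}$)
$o{\left(c \right)} = 2 c \left(-5 + c\right)$
$h{\left(U,P \right)} = 0$ ($h{\left(U,P \right)} = U U 2 \cdot 0 \left(-5 + 0\right) = U^{2} \cdot 2 \cdot 0 \left(-5\right) = U^{2} \cdot 0 = 0$)
$M = 0$ ($M = 2 \cdot 0 = 0$)
$M^{2} = 0^{2} = 0$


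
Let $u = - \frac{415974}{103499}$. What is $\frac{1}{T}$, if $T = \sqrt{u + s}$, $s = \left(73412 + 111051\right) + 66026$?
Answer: $\frac{97 \sqrt{285174395407}}{25924945037} \approx 0.0019981$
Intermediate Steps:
$u = - \frac{415974}{103499}$ ($u = \left(-415974\right) \frac{1}{103499} = - \frac{415974}{103499} \approx -4.0191$)
$s = 250489$ ($s = 184463 + 66026 = 250489$)
$T = \frac{\sqrt{285174395407}}{1067}$ ($T = \sqrt{- \frac{415974}{103499} + 250489} = \sqrt{\frac{25924945037}{103499}} = \frac{\sqrt{285174395407}}{1067} \approx 500.48$)
$\frac{1}{T} = \frac{1}{\frac{1}{1067} \sqrt{285174395407}} = \frac{97 \sqrt{285174395407}}{25924945037}$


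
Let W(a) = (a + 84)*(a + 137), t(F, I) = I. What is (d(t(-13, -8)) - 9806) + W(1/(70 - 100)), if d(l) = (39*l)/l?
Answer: 1560271/900 ≈ 1733.6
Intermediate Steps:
d(l) = 39
W(a) = (84 + a)*(137 + a)
(d(t(-13, -8)) - 9806) + W(1/(70 - 100)) = (39 - 9806) + (11508 + (1/(70 - 100))² + 221/(70 - 100)) = -9767 + (11508 + (1/(-30))² + 221/(-30)) = -9767 + (11508 + (-1/30)² + 221*(-1/30)) = -9767 + (11508 + 1/900 - 221/30) = -9767 + 10350571/900 = 1560271/900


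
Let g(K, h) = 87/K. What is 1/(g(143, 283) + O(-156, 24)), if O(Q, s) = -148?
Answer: -143/21077 ≈ -0.0067846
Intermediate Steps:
1/(g(143, 283) + O(-156, 24)) = 1/(87/143 - 148) = 1/(-21077/143) = -143/21077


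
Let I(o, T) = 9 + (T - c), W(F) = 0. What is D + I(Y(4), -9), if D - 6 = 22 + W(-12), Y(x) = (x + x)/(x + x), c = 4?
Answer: 24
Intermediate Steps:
Y(x) = 1 (Y(x) = (2*x)/((2*x)) = (2*x)*(1/(2*x)) = 1)
I(o, T) = 5 + T (I(o, T) = 9 + (T - 1*4) = 9 + (T - 4) = 9 + (-4 + T) = 5 + T)
D = 28 (D = 6 + (22 + 0) = 6 + 22 = 28)
D + I(Y(4), -9) = 28 + (5 - 9) = 28 - 4 = 24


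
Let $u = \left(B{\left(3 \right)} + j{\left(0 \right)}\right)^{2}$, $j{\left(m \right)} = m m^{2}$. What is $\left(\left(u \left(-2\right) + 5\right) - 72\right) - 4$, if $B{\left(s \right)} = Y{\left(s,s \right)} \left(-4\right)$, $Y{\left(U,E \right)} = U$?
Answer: $-359$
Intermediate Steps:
$j{\left(m \right)} = m^{3}$
$B{\left(s \right)} = - 4 s$ ($B{\left(s \right)} = s \left(-4\right) = - 4 s$)
$u = 144$ ($u = \left(\left(-4\right) 3 + 0^{3}\right)^{2} = \left(-12 + 0\right)^{2} = \left(-12\right)^{2} = 144$)
$\left(\left(u \left(-2\right) + 5\right) - 72\right) - 4 = \left(\left(144 \left(-2\right) + 5\right) - 72\right) - 4 = \left(\left(-288 + 5\right) - 72\right) - 4 = \left(-283 - 72\right) - 4 = -355 - 4 = -359$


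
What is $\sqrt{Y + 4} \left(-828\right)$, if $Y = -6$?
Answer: $- 828 i \sqrt{2} \approx - 1171.0 i$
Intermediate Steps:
$\sqrt{Y + 4} \left(-828\right) = \sqrt{-6 + 4} \left(-828\right) = \sqrt{-2} \left(-828\right) = i \sqrt{2} \left(-828\right) = - 828 i \sqrt{2}$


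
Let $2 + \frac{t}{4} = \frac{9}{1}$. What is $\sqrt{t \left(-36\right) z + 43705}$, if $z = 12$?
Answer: $\sqrt{31609} \approx 177.79$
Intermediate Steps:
$t = 28$ ($t = -8 + 4 \cdot \frac{9}{1} = -8 + 4 \cdot 9 \cdot 1 = -8 + 4 \cdot 9 = -8 + 36 = 28$)
$\sqrt{t \left(-36\right) z + 43705} = \sqrt{28 \left(-36\right) 12 + 43705} = \sqrt{\left(-1008\right) 12 + 43705} = \sqrt{-12096 + 43705} = \sqrt{31609}$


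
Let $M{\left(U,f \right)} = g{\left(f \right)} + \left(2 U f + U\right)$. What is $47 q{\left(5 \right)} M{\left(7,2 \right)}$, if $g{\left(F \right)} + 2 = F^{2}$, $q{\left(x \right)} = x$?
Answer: $8695$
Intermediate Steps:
$g{\left(F \right)} = -2 + F^{2}$
$M{\left(U,f \right)} = -2 + U + f^{2} + 2 U f$ ($M{\left(U,f \right)} = \left(-2 + f^{2}\right) + \left(2 U f + U\right) = \left(-2 + f^{2}\right) + \left(U + 2 U f\right) = -2 + U + f^{2} + 2 U f$)
$47 q{\left(5 \right)} M{\left(7,2 \right)} = 47 \cdot 5 \left(-2 + 7 + 2^{2} + 2 \cdot 7 \cdot 2\right) = 235 \left(-2 + 7 + 4 + 28\right) = 235 \cdot 37 = 8695$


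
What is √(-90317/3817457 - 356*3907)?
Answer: I*√20269438787229963177/3817457 ≈ 1179.4*I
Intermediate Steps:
√(-90317/3817457 - 356*3907) = √(-90317*1/3817457 - 1390892) = √(-90317/3817457 - 1390892) = √(-5309670491961/3817457) = I*√20269438787229963177/3817457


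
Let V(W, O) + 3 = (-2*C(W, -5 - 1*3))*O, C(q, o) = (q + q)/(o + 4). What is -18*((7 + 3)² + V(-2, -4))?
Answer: -1890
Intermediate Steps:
C(q, o) = 2*q/(4 + o) (C(q, o) = (2*q)/(4 + o) = 2*q/(4 + o))
V(W, O) = -3 + O*W (V(W, O) = -3 + (-4*W/(4 + (-5 - 1*3)))*O = -3 + (-4*W/(4 + (-5 - 3)))*O = -3 + (-4*W/(4 - 8))*O = -3 + (-4*W/(-4))*O = -3 + (-4*W*(-1)/4)*O = -3 + (-(-1)*W)*O = -3 + W*O = -3 + O*W)
-18*((7 + 3)² + V(-2, -4)) = -18*((7 + 3)² + (-3 - 4*(-2))) = -18*(10² + (-3 + 8)) = -18*(100 + 5) = -18*105 = -1890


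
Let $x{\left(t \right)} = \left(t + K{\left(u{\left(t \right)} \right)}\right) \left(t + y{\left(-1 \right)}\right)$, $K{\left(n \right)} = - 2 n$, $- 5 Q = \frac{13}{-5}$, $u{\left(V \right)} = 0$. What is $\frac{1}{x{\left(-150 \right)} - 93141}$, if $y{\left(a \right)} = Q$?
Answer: $- \frac{1}{70719} \approx -1.414 \cdot 10^{-5}$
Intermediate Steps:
$Q = \frac{13}{25}$ ($Q = - \frac{13 \frac{1}{-5}}{5} = - \frac{13 \left(- \frac{1}{5}\right)}{5} = \left(- \frac{1}{5}\right) \left(- \frac{13}{5}\right) = \frac{13}{25} \approx 0.52$)
$y{\left(a \right)} = \frac{13}{25}$
$x{\left(t \right)} = t \left(\frac{13}{25} + t\right)$ ($x{\left(t \right)} = \left(t - 0\right) \left(t + \frac{13}{25}\right) = \left(t + 0\right) \left(\frac{13}{25} + t\right) = t \left(\frac{13}{25} + t\right)$)
$\frac{1}{x{\left(-150 \right)} - 93141} = \frac{1}{\frac{1}{25} \left(-150\right) \left(13 + 25 \left(-150\right)\right) - 93141} = \frac{1}{\frac{1}{25} \left(-150\right) \left(13 - 3750\right) - 93141} = \frac{1}{\frac{1}{25} \left(-150\right) \left(-3737\right) - 93141} = \frac{1}{22422 - 93141} = \frac{1}{-70719} = - \frac{1}{70719}$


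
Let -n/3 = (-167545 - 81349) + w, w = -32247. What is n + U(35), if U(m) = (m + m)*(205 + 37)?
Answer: 860363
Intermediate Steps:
U(m) = 484*m (U(m) = (2*m)*242 = 484*m)
n = 843423 (n = -3*((-167545 - 81349) - 32247) = -3*(-248894 - 32247) = -3*(-281141) = 843423)
n + U(35) = 843423 + 484*35 = 843423 + 16940 = 860363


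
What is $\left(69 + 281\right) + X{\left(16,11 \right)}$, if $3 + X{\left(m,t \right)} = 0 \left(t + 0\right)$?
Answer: $347$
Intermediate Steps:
$X{\left(m,t \right)} = -3$ ($X{\left(m,t \right)} = -3 + 0 \left(t + 0\right) = -3 + 0 t = -3 + 0 = -3$)
$\left(69 + 281\right) + X{\left(16,11 \right)} = \left(69 + 281\right) - 3 = 350 - 3 = 347$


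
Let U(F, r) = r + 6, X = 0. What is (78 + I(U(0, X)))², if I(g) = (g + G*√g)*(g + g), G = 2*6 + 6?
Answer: 302436 + 64800*√6 ≈ 4.6116e+5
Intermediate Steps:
G = 18 (G = 12 + 6 = 18)
U(F, r) = 6 + r
I(g) = 2*g*(g + 18*√g) (I(g) = (g + 18*√g)*(g + g) = (g + 18*√g)*(2*g) = 2*g*(g + 18*√g))
(78 + I(U(0, X)))² = (78 + (2*(6 + 0)² + 36*(6 + 0)^(3/2)))² = (78 + (2*6² + 36*6^(3/2)))² = (78 + (2*36 + 36*(6*√6)))² = (78 + (72 + 216*√6))² = (150 + 216*√6)²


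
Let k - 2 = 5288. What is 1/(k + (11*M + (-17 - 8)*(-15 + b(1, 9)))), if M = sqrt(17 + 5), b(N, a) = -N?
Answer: 2845/16186719 - 11*sqrt(22)/32373438 ≈ 0.00017417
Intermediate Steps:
M = sqrt(22) ≈ 4.6904
k = 5290 (k = 2 + 5288 = 5290)
1/(k + (11*M + (-17 - 8)*(-15 + b(1, 9)))) = 1/(5290 + (11*sqrt(22) + (-17 - 8)*(-15 - 1*1))) = 1/(5290 + (11*sqrt(22) - 25*(-15 - 1))) = 1/(5290 + (11*sqrt(22) - 25*(-16))) = 1/(5290 + (11*sqrt(22) + 400)) = 1/(5290 + (400 + 11*sqrt(22))) = 1/(5690 + 11*sqrt(22))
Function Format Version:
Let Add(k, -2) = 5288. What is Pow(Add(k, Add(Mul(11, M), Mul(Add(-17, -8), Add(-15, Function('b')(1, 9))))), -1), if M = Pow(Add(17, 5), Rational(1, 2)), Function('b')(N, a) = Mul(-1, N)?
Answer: Add(Rational(2845, 16186719), Mul(Rational(-11, 32373438), Pow(22, Rational(1, 2)))) ≈ 0.00017417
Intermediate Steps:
M = Pow(22, Rational(1, 2)) ≈ 4.6904
k = 5290 (k = Add(2, 5288) = 5290)
Pow(Add(k, Add(Mul(11, M), Mul(Add(-17, -8), Add(-15, Function('b')(1, 9))))), -1) = Pow(Add(5290, Add(Mul(11, Pow(22, Rational(1, 2))), Mul(Add(-17, -8), Add(-15, Mul(-1, 1))))), -1) = Pow(Add(5290, Add(Mul(11, Pow(22, Rational(1, 2))), Mul(-25, Add(-15, -1)))), -1) = Pow(Add(5290, Add(Mul(11, Pow(22, Rational(1, 2))), Mul(-25, -16))), -1) = Pow(Add(5290, Add(Mul(11, Pow(22, Rational(1, 2))), 400)), -1) = Pow(Add(5290, Add(400, Mul(11, Pow(22, Rational(1, 2))))), -1) = Pow(Add(5690, Mul(11, Pow(22, Rational(1, 2)))), -1)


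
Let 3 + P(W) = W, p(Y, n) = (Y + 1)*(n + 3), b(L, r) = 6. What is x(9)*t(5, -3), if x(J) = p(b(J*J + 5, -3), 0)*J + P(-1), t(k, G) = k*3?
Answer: 2775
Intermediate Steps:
p(Y, n) = (1 + Y)*(3 + n)
P(W) = -3 + W
t(k, G) = 3*k
x(J) = -4 + 21*J (x(J) = (3 + 0 + 3*6 + 6*0)*J + (-3 - 1) = (3 + 0 + 18 + 0)*J - 4 = 21*J - 4 = -4 + 21*J)
x(9)*t(5, -3) = (-4 + 21*9)*(3*5) = (-4 + 189)*15 = 185*15 = 2775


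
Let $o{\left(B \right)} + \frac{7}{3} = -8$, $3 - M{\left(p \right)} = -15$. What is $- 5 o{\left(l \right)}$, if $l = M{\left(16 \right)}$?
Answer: $\frac{155}{3} \approx 51.667$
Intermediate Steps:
$M{\left(p \right)} = 18$ ($M{\left(p \right)} = 3 - -15 = 3 + 15 = 18$)
$l = 18$
$o{\left(B \right)} = - \frac{31}{3}$ ($o{\left(B \right)} = - \frac{7}{3} - 8 = - \frac{31}{3}$)
$- 5 o{\left(l \right)} = \left(-5\right) \left(- \frac{31}{3}\right) = \frac{155}{3}$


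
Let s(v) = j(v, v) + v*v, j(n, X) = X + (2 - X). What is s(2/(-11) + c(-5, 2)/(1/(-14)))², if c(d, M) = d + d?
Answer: 5596470250596/14641 ≈ 3.8225e+8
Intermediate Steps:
c(d, M) = 2*d
j(n, X) = 2
s(v) = 2 + v² (s(v) = 2 + v*v = 2 + v²)
s(2/(-11) + c(-5, 2)/(1/(-14)))² = (2 + (2/(-11) + (2*(-5))/(1/(-14)))²)² = (2 + (2*(-1/11) - 10/(-1/14))²)² = (2 + (-2/11 - 10*(-14))²)² = (2 + (-2/11 + 140)²)² = (2 + (1538/11)²)² = (2 + 2365444/121)² = (2365686/121)² = 5596470250596/14641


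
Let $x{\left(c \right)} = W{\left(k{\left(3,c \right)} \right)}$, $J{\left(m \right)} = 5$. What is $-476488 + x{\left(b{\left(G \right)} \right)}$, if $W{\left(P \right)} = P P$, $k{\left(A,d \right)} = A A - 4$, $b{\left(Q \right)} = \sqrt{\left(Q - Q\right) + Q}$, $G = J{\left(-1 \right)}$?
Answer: $-476463$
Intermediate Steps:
$G = 5$
$b{\left(Q \right)} = \sqrt{Q}$ ($b{\left(Q \right)} = \sqrt{0 + Q} = \sqrt{Q}$)
$k{\left(A,d \right)} = -4 + A^{2}$ ($k{\left(A,d \right)} = A^{2} - 4 = -4 + A^{2}$)
$W{\left(P \right)} = P^{2}$
$x{\left(c \right)} = 25$ ($x{\left(c \right)} = \left(-4 + 3^{2}\right)^{2} = \left(-4 + 9\right)^{2} = 5^{2} = 25$)
$-476488 + x{\left(b{\left(G \right)} \right)} = -476488 + 25 = -476463$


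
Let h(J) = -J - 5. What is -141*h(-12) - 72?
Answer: -1059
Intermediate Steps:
h(J) = -5 - J
-141*h(-12) - 72 = -141*(-5 - 1*(-12)) - 72 = -141*(-5 + 12) - 72 = -141*7 - 72 = -987 - 72 = -1059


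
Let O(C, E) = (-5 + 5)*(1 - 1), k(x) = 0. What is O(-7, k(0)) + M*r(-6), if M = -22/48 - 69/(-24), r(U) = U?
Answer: -29/2 ≈ -14.500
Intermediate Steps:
M = 29/12 (M = -22*1/48 - 69*(-1/24) = -11/24 + 23/8 = 29/12 ≈ 2.4167)
O(C, E) = 0 (O(C, E) = 0*0 = 0)
O(-7, k(0)) + M*r(-6) = 0 + (29/12)*(-6) = 0 - 29/2 = -29/2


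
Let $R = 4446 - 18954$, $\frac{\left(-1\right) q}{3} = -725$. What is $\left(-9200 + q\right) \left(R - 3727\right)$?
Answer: $128100875$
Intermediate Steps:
$q = 2175$ ($q = \left(-3\right) \left(-725\right) = 2175$)
$R = -14508$ ($R = 4446 - 18954 = -14508$)
$\left(-9200 + q\right) \left(R - 3727\right) = \left(-9200 + 2175\right) \left(-14508 - 3727\right) = \left(-7025\right) \left(-18235\right) = 128100875$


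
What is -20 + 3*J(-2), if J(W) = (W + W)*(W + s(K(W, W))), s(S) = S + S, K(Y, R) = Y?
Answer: 52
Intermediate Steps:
s(S) = 2*S
J(W) = 6*W**2 (J(W) = (W + W)*(W + 2*W) = (2*W)*(3*W) = 6*W**2)
-20 + 3*J(-2) = -20 + 3*(6*(-2)**2) = -20 + 3*(6*4) = -20 + 3*24 = -20 + 72 = 52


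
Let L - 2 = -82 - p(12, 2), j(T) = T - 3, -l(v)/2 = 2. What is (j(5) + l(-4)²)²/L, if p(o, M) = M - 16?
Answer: -54/11 ≈ -4.9091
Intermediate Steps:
l(v) = -4 (l(v) = -2*2 = -4)
p(o, M) = -16 + M
j(T) = -3 + T
L = -66 (L = 2 + (-82 - (-16 + 2)) = 2 + (-82 - 1*(-14)) = 2 + (-82 + 14) = 2 - 68 = -66)
(j(5) + l(-4)²)²/L = ((-3 + 5) + (-4)²)²/(-66) = (2 + 16)²*(-1/66) = 18²*(-1/66) = 324*(-1/66) = -54/11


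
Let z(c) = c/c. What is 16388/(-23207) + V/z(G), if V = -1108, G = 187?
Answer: -25729744/23207 ≈ -1108.7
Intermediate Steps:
z(c) = 1
16388/(-23207) + V/z(G) = 16388/(-23207) - 1108/1 = 16388*(-1/23207) - 1108*1 = -16388/23207 - 1108 = -25729744/23207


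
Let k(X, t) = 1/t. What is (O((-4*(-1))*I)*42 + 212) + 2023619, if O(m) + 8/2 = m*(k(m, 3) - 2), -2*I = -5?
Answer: 2022963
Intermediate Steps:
I = 5/2 (I = -½*(-5) = 5/2 ≈ 2.5000)
O(m) = -4 - 5*m/3 (O(m) = -4 + m*(1/3 - 2) = -4 + m*(⅓ - 2) = -4 + m*(-5/3) = -4 - 5*m/3)
(O((-4*(-1))*I)*42 + 212) + 2023619 = ((-4 - 5*(-4*(-1))*5/(3*2))*42 + 212) + 2023619 = ((-4 - 20*5/(3*2))*42 + 212) + 2023619 = ((-4 - 5/3*10)*42 + 212) + 2023619 = ((-4 - 50/3)*42 + 212) + 2023619 = (-62/3*42 + 212) + 2023619 = (-868 + 212) + 2023619 = -656 + 2023619 = 2022963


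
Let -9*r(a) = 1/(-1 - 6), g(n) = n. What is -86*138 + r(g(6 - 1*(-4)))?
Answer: -747683/63 ≈ -11868.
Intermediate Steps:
r(a) = 1/63 (r(a) = -1/(9*(-1 - 6)) = -1/9/(-7) = -1/9*(-1/7) = 1/63)
-86*138 + r(g(6 - 1*(-4))) = -86*138 + 1/63 = -11868 + 1/63 = -747683/63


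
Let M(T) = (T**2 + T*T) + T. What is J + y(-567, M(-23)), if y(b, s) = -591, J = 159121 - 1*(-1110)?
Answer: 159640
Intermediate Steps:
M(T) = T + 2*T**2 (M(T) = (T**2 + T**2) + T = 2*T**2 + T = T + 2*T**2)
J = 160231 (J = 159121 + 1110 = 160231)
J + y(-567, M(-23)) = 160231 - 591 = 159640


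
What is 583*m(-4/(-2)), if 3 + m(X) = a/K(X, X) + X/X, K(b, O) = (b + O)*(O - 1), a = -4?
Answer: -1749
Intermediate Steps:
K(b, O) = (-1 + O)*(O + b) (K(b, O) = (O + b)*(-1 + O) = (-1 + O)*(O + b))
m(X) = -2 - 4/(-2*X + 2*X**2) (m(X) = -3 + (-4/(X**2 - X - X + X*X) + X/X) = -3 + (-4/(X**2 - X - X + X**2) + 1) = -3 + (-4/(-2*X + 2*X**2) + 1) = -3 + (1 - 4/(-2*X + 2*X**2)) = -2 - 4/(-2*X + 2*X**2))
583*m(-4/(-2)) = 583*(2*(-1 - 4/(-2) - (-4/(-2))**2)/(((-4/(-2)))*(-1 - 4/(-2)))) = 583*(2*(-1 - 4*(-1/2) - (-4*(-1/2))**2)/(((-4*(-1/2)))*(-1 - 4*(-1/2)))) = 583*(2*(-1 + 2 - 1*2**2)/(2*(-1 + 2))) = 583*(2*(1/2)*(-1 + 2 - 1*4)/1) = 583*(2*(1/2)*1*(-1 + 2 - 4)) = 583*(2*(1/2)*1*(-3)) = 583*(-3) = -1749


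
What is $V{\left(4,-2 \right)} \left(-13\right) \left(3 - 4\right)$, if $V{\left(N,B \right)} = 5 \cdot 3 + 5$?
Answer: $260$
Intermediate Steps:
$V{\left(N,B \right)} = 20$ ($V{\left(N,B \right)} = 15 + 5 = 20$)
$V{\left(4,-2 \right)} \left(-13\right) \left(3 - 4\right) = 20 \left(-13\right) \left(3 - 4\right) = \left(-260\right) \left(-1\right) = 260$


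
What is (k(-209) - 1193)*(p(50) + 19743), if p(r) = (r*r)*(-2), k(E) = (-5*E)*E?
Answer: -3237533314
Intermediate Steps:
k(E) = -5*E**2
p(r) = -2*r**2 (p(r) = r**2*(-2) = -2*r**2)
(k(-209) - 1193)*(p(50) + 19743) = (-5*(-209)**2 - 1193)*(-2*50**2 + 19743) = (-5*43681 - 1193)*(-2*2500 + 19743) = (-218405 - 1193)*(-5000 + 19743) = -219598*14743 = -3237533314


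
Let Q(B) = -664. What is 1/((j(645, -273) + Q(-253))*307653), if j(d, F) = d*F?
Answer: -1/54377360097 ≈ -1.8390e-11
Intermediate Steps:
j(d, F) = F*d
1/((j(645, -273) + Q(-253))*307653) = 1/(-273*645 - 664*307653) = (1/307653)/(-176085 - 664) = (1/307653)/(-176749) = -1/176749*1/307653 = -1/54377360097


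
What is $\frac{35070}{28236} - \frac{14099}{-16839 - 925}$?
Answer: $\frac{85090237}{41798692} \approx 2.0357$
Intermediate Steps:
$\frac{35070}{28236} - \frac{14099}{-16839 - 925} = 35070 \cdot \frac{1}{28236} - \frac{14099}{-16839 - 925} = \frac{5845}{4706} - \frac{14099}{-17764} = \frac{5845}{4706} - - \frac{14099}{17764} = \frac{5845}{4706} + \frac{14099}{17764} = \frac{85090237}{41798692}$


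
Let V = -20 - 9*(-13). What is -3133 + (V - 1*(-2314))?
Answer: -722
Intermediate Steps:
V = 97 (V = -20 + 117 = 97)
-3133 + (V - 1*(-2314)) = -3133 + (97 - 1*(-2314)) = -3133 + (97 + 2314) = -3133 + 2411 = -722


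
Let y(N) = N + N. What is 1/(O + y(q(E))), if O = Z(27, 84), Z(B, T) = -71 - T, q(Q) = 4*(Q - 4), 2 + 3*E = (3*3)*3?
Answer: -3/361 ≈ -0.0083102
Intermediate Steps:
E = 25/3 (E = -⅔ + ((3*3)*3)/3 = -⅔ + (9*3)/3 = -⅔ + (⅓)*27 = -⅔ + 9 = 25/3 ≈ 8.3333)
q(Q) = -16 + 4*Q (q(Q) = 4*(-4 + Q) = -16 + 4*Q)
y(N) = 2*N
O = -155 (O = -71 - 1*84 = -71 - 84 = -155)
1/(O + y(q(E))) = 1/(-155 + 2*(-16 + 4*(25/3))) = 1/(-155 + 2*(-16 + 100/3)) = 1/(-155 + 2*(52/3)) = 1/(-155 + 104/3) = 1/(-361/3) = -3/361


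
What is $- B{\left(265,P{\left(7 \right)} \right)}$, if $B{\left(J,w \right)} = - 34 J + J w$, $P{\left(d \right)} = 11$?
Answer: $6095$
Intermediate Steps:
$- B{\left(265,P{\left(7 \right)} \right)} = - 265 \left(-34 + 11\right) = - 265 \left(-23\right) = \left(-1\right) \left(-6095\right) = 6095$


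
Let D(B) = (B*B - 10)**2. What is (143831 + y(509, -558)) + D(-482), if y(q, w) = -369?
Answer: 53969938058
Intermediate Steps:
D(B) = (-10 + B**2)**2 (D(B) = (B**2 - 10)**2 = (-10 + B**2)**2)
(143831 + y(509, -558)) + D(-482) = (143831 - 369) + (-10 + (-482)**2)**2 = 143462 + (-10 + 232324)**2 = 143462 + 232314**2 = 143462 + 53969794596 = 53969938058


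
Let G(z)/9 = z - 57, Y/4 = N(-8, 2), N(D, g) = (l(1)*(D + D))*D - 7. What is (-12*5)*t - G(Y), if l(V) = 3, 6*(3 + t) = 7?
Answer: -12949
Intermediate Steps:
t = -11/6 (t = -3 + (1/6)*7 = -3 + 7/6 = -11/6 ≈ -1.8333)
N(D, g) = -7 + 6*D**2 (N(D, g) = (3*(D + D))*D - 7 = (3*(2*D))*D - 7 = (6*D)*D - 7 = 6*D**2 - 7 = -7 + 6*D**2)
Y = 1508 (Y = 4*(-7 + 6*(-8)**2) = 4*(-7 + 6*64) = 4*(-7 + 384) = 4*377 = 1508)
G(z) = -513 + 9*z (G(z) = 9*(z - 57) = 9*(-57 + z) = -513 + 9*z)
(-12*5)*t - G(Y) = -12*5*(-11/6) - (-513 + 9*1508) = -60*(-11/6) - (-513 + 13572) = 110 - 1*13059 = 110 - 13059 = -12949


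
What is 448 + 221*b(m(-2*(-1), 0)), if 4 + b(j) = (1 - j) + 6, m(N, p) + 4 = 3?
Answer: 1332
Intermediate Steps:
m(N, p) = -1 (m(N, p) = -4 + 3 = -1)
b(j) = 3 - j (b(j) = -4 + ((1 - j) + 6) = -4 + (7 - j) = 3 - j)
448 + 221*b(m(-2*(-1), 0)) = 448 + 221*(3 - 1*(-1)) = 448 + 221*(3 + 1) = 448 + 221*4 = 448 + 884 = 1332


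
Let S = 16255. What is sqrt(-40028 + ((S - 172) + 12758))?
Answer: 3*I*sqrt(1243) ≈ 105.77*I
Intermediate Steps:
sqrt(-40028 + ((S - 172) + 12758)) = sqrt(-40028 + ((16255 - 172) + 12758)) = sqrt(-40028 + (16083 + 12758)) = sqrt(-40028 + 28841) = sqrt(-11187) = 3*I*sqrt(1243)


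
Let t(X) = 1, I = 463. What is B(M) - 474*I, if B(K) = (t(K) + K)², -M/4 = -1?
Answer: -219437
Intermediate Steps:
M = 4 (M = -4*(-1) = 4)
B(K) = (1 + K)²
B(M) - 474*I = (1 + 4)² - 474*463 = 5² - 219462 = 25 - 219462 = -219437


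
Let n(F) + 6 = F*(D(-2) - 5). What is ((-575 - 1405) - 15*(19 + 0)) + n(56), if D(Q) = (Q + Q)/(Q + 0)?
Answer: -2439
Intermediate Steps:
D(Q) = 2 (D(Q) = (2*Q)/Q = 2)
n(F) = -6 - 3*F (n(F) = -6 + F*(2 - 5) = -6 + F*(-3) = -6 - 3*F)
((-575 - 1405) - 15*(19 + 0)) + n(56) = ((-575 - 1405) - 15*(19 + 0)) + (-6 - 3*56) = (-1980 - 15*19) + (-6 - 168) = (-1980 - 285) - 174 = -2265 - 174 = -2439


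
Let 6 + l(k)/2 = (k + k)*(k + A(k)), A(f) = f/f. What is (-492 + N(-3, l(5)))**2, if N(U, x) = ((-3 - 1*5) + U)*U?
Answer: 210681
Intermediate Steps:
A(f) = 1
l(k) = -12 + 4*k*(1 + k) (l(k) = -12 + 2*((k + k)*(k + 1)) = -12 + 2*((2*k)*(1 + k)) = -12 + 2*(2*k*(1 + k)) = -12 + 4*k*(1 + k))
N(U, x) = U*(-8 + U) (N(U, x) = ((-3 - 5) + U)*U = (-8 + U)*U = U*(-8 + U))
(-492 + N(-3, l(5)))**2 = (-492 - 3*(-8 - 3))**2 = (-492 - 3*(-11))**2 = (-492 + 33)**2 = (-459)**2 = 210681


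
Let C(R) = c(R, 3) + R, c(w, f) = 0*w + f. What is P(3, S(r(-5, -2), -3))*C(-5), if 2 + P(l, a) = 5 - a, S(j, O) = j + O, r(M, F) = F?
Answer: -16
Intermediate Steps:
S(j, O) = O + j
c(w, f) = f (c(w, f) = 0 + f = f)
P(l, a) = 3 - a (P(l, a) = -2 + (5 - a) = 3 - a)
C(R) = 3 + R
P(3, S(r(-5, -2), -3))*C(-5) = (3 - (-3 - 2))*(3 - 5) = (3 - 1*(-5))*(-2) = (3 + 5)*(-2) = 8*(-2) = -16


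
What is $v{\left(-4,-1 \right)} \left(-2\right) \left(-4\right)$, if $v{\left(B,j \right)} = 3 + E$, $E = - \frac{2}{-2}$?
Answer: $32$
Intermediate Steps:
$E = 1$ ($E = \left(-2\right) \left(- \frac{1}{2}\right) = 1$)
$v{\left(B,j \right)} = 4$ ($v{\left(B,j \right)} = 3 + 1 = 4$)
$v{\left(-4,-1 \right)} \left(-2\right) \left(-4\right) = 4 \left(-2\right) \left(-4\right) = \left(-8\right) \left(-4\right) = 32$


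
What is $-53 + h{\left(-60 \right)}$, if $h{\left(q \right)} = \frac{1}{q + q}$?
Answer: $- \frac{6361}{120} \approx -53.008$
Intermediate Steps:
$h{\left(q \right)} = \frac{1}{2 q}$
$-53 + h{\left(-60 \right)} = -53 + \frac{1}{2 \left(-60\right)} = -53 + \frac{1}{2} \left(- \frac{1}{60}\right) = -53 - \frac{1}{120} = - \frac{6361}{120}$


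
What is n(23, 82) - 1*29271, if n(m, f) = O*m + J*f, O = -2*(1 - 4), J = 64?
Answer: -23885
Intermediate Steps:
O = 6 (O = -2*(-3) = 6)
n(m, f) = 6*m + 64*f
n(23, 82) - 1*29271 = (6*23 + 64*82) - 1*29271 = (138 + 5248) - 29271 = 5386 - 29271 = -23885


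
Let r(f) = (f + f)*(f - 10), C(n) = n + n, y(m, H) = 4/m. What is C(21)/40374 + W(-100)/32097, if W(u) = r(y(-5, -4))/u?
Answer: 46565881/44995981875 ≈ 0.0010349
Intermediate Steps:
C(n) = 2*n
r(f) = 2*f*(-10 + f) (r(f) = (2*f)*(-10 + f) = 2*f*(-10 + f))
W(u) = 432/(25*u) (W(u) = (2*(4/(-5))*(-10 + 4/(-5)))/u = (2*(4*(-⅕))*(-10 + 4*(-⅕)))/u = (2*(-⅘)*(-10 - ⅘))/u = (2*(-⅘)*(-54/5))/u = 432/(25*u))
C(21)/40374 + W(-100)/32097 = (2*21)/40374 + ((432/25)/(-100))/32097 = 42*(1/40374) + ((432/25)*(-1/100))*(1/32097) = 7/6729 - 108/625*1/32097 = 7/6729 - 36/6686875 = 46565881/44995981875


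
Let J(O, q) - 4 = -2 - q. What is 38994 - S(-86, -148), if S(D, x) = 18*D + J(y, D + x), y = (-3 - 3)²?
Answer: 40306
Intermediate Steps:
y = 36 (y = (-6)² = 36)
J(O, q) = 2 - q (J(O, q) = 4 + (-2 - q) = 2 - q)
S(D, x) = 2 - x + 17*D (S(D, x) = 18*D + (2 - (D + x)) = 18*D + (2 + (-D - x)) = 18*D + (2 - D - x) = 2 - x + 17*D)
38994 - S(-86, -148) = 38994 - (2 - 1*(-148) + 17*(-86)) = 38994 - (2 + 148 - 1462) = 38994 - 1*(-1312) = 38994 + 1312 = 40306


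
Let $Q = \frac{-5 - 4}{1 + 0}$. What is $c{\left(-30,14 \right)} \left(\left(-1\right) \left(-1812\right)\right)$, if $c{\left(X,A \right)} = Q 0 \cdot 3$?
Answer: $0$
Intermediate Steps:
$Q = -9$ ($Q = - \frac{9}{1} = \left(-9\right) 1 = -9$)
$c{\left(X,A \right)} = 0$ ($c{\left(X,A \right)} = \left(-9\right) 0 \cdot 3 = 0 \cdot 3 = 0$)
$c{\left(-30,14 \right)} \left(\left(-1\right) \left(-1812\right)\right) = 0 \left(\left(-1\right) \left(-1812\right)\right) = 0 \cdot 1812 = 0$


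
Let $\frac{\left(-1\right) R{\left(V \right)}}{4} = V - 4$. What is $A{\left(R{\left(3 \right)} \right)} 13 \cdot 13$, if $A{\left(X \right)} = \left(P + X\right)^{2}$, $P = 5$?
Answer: $13689$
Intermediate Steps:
$R{\left(V \right)} = 16 - 4 V$ ($R{\left(V \right)} = - 4 \left(V - 4\right) = - 4 \left(-4 + V\right) = 16 - 4 V$)
$A{\left(X \right)} = \left(5 + X\right)^{2}$
$A{\left(R{\left(3 \right)} \right)} 13 \cdot 13 = \left(5 + \left(16 - 12\right)\right)^{2} \cdot 13 \cdot 13 = \left(5 + 4\right)^{2} \cdot 13 \cdot 13 = 9^{2} \cdot 13 \cdot 13 = 81 \cdot 13 \cdot 13 = 1053 \cdot 13 = 13689$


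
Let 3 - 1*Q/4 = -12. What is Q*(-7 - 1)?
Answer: -480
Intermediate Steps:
Q = 60 (Q = 12 - 4*(-12) = 12 + 48 = 60)
Q*(-7 - 1) = 60*(-7 - 1) = 60*(-8) = -480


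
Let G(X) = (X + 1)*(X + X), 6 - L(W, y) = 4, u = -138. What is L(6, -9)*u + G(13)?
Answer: 88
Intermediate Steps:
L(W, y) = 2 (L(W, y) = 6 - 1*4 = 6 - 4 = 2)
G(X) = 2*X*(1 + X) (G(X) = (1 + X)*(2*X) = 2*X*(1 + X))
L(6, -9)*u + G(13) = 2*(-138) + 2*13*(1 + 13) = -276 + 2*13*14 = -276 + 364 = 88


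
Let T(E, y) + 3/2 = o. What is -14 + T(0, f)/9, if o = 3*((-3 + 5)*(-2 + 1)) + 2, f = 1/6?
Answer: -263/18 ≈ -14.611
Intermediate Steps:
f = 1/6 ≈ 0.16667
o = -4 (o = 3*(2*(-1)) + 2 = 3*(-2) + 2 = -6 + 2 = -4)
T(E, y) = -11/2 (T(E, y) = -3/2 - 4 = -11/2)
-14 + T(0, f)/9 = -14 - 11/2/9 = -14 + (1/9)*(-11/2) = -14 - 11/18 = -263/18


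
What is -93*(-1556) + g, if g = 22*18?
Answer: 145104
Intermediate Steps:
g = 396
-93*(-1556) + g = -93*(-1556) + 396 = 144708 + 396 = 145104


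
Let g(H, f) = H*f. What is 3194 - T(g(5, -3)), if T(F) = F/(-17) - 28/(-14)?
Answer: 54249/17 ≈ 3191.1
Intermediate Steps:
T(F) = 2 - F/17 (T(F) = F*(-1/17) - 28*(-1/14) = -F/17 + 2 = 2 - F/17)
3194 - T(g(5, -3)) = 3194 - (2 - 5*(-3)/17) = 3194 - (2 - 1/17*(-15)) = 3194 - (2 + 15/17) = 3194 - 1*49/17 = 3194 - 49/17 = 54249/17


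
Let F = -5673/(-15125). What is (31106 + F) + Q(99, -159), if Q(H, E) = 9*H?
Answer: 483960298/15125 ≈ 31997.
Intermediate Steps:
F = 5673/15125 (F = -5673*(-1/15125) = 5673/15125 ≈ 0.37507)
(31106 + F) + Q(99, -159) = (31106 + 5673/15125) + 9*99 = 470483923/15125 + 891 = 483960298/15125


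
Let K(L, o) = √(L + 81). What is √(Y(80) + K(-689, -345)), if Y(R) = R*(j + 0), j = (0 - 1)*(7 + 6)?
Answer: 2*√(-260 + I*√38) ≈ 0.38227 + 32.251*I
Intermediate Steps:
j = -13 (j = -1*13 = -13)
K(L, o) = √(81 + L)
Y(R) = -13*R (Y(R) = R*(-13 + 0) = R*(-13) = -13*R)
√(Y(80) + K(-689, -345)) = √(-13*80 + √(81 - 689)) = √(-1040 + √(-608)) = √(-1040 + 4*I*√38)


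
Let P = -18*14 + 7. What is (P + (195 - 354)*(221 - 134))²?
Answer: 198190084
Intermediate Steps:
P = -245 (P = -252 + 7 = -245)
(P + (195 - 354)*(221 - 134))² = (-245 + (195 - 354)*(221 - 134))² = (-245 - 159*87)² = (-245 - 13833)² = (-14078)² = 198190084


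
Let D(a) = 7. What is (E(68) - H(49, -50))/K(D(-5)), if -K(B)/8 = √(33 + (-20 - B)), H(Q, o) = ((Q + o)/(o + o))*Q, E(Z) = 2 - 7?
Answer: 183*√6/1600 ≈ 0.28016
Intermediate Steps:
E(Z) = -5
H(Q, o) = Q*(Q + o)/(2*o) (H(Q, o) = ((Q + o)/((2*o)))*Q = ((Q + o)*(1/(2*o)))*Q = ((Q + o)/(2*o))*Q = Q*(Q + o)/(2*o))
K(B) = -8*√(13 - B) (K(B) = -8*√(33 + (-20 - B)) = -8*√(13 - B))
(E(68) - H(49, -50))/K(D(-5)) = (-5 - 49*(49 - 50)/(2*(-50)))/((-8*√(13 - 1*7))) = (-5 - 49*(-1)*(-1)/(2*50))/((-8*√(13 - 7))) = (-5 - 1*49/100)/((-8*√6)) = (-5 - 49/100)*(-√6/48) = -(-183)*√6/1600 = 183*√6/1600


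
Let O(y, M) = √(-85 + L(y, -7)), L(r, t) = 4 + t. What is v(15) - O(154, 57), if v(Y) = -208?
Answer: -208 - 2*I*√22 ≈ -208.0 - 9.3808*I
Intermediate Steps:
O(y, M) = 2*I*√22 (O(y, M) = √(-85 + (4 - 7)) = √(-85 - 3) = √(-88) = 2*I*√22)
v(15) - O(154, 57) = -208 - 2*I*√22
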